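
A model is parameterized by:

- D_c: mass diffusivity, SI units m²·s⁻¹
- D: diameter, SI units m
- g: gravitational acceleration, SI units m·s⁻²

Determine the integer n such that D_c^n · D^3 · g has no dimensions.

-2

Balance the L exponent: (2)·n from D_c, plus 3·(1) + (1) = 4 from the rest, must sum to zero.
2n + 4 = 0, so n = -2.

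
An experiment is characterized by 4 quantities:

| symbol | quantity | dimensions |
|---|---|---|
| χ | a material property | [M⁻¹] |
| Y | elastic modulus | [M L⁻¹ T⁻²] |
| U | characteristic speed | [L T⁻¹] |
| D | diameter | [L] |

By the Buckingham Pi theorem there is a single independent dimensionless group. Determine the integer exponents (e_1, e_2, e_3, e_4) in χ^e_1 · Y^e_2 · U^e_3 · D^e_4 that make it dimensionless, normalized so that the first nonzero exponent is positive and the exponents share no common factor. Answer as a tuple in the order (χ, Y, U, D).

(1, 1, -2, 3)

M: e_1·(-1) + e_2·(1) + e_3·(0) + e_4·(0) = 0
L: e_1·(0) + e_2·(-1) + e_3·(1) + e_4·(1) = 0
T: e_1·(0) + e_2·(-2) + e_3·(-1) + e_4·(0) = 0
Solving this homogeneous linear system for the smallest-integer solution (first nonzero entry positive) gives (1, 1, -2, 3).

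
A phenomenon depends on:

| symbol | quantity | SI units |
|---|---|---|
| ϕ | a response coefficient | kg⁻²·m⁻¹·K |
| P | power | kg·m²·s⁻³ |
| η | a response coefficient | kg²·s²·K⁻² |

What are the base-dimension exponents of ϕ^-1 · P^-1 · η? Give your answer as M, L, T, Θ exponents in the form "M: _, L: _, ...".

M: 3, L: -1, T: 5, Θ: -3

Collect each base-dimension exponent across the product:
  M: −(-2) − (1) + (2) = 3
  L: −(-1) − (2) + (0) = -1
  T: −(0) − (-3) + (2) = 5
  Θ: −(1) − (0) + (-2) = -3
So the dimensions are [M³ L⁻¹ T⁵ Θ⁻³].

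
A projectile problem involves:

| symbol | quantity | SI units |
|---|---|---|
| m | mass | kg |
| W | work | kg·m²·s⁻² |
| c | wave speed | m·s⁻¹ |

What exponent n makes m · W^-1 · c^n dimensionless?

2

Balance the L exponent: (1)·n from c, plus (0) − (2) = -2 from the rest, must sum to zero.
n − 2 = 0, so n = 2.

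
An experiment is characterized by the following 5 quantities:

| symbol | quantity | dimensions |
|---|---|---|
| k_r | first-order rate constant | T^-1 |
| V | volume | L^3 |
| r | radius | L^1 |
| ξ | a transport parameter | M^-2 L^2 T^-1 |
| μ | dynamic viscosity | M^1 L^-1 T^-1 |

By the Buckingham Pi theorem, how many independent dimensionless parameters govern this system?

2

There are 5 variables and 3 base dimensions (M, L, T).
The dimension matrix has rank 3.
Independent dimensionless groups: 5 − 3 = 2.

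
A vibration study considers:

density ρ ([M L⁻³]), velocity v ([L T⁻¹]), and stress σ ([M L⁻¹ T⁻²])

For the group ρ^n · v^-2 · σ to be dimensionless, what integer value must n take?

-1

Balance the M exponent: (1)·n from ρ, plus −2·(0) + (1) = 1 from the rest, must sum to zero.
n + 1 = 0, so n = -1.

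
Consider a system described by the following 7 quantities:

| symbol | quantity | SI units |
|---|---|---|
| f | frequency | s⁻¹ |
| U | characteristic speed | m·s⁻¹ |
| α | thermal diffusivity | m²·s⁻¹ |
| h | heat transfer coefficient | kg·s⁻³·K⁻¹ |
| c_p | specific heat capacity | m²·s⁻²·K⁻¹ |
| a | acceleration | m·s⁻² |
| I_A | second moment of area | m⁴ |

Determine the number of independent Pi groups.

3

There are 7 variables and 4 base dimensions (M, L, T, Θ).
The dimension matrix has rank 4.
Independent dimensionless groups: 7 − 4 = 3.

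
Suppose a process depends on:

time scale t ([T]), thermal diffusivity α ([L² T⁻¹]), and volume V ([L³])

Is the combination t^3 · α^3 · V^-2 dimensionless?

yes

Sum the exponent of each base dimension across the product:
  L: 3·[t]_L + 3·[α]_L − 2·[V]_L = 3·(0) + 3·(2) − 2·(3) = 0
  T: 3·[t]_T + 3·[α]_T − 2·[V]_T = 3·(1) + 3·(-1) − 2·(0) = 0
All base exponents vanish — dimensionless.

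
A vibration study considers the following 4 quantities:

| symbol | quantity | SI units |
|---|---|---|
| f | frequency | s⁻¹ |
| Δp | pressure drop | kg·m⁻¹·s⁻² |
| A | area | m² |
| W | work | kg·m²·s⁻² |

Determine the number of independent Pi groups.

1

There are 4 variables and 3 base dimensions (M, L, T).
The dimension matrix has rank 3.
Independent dimensionless groups: 4 − 3 = 1.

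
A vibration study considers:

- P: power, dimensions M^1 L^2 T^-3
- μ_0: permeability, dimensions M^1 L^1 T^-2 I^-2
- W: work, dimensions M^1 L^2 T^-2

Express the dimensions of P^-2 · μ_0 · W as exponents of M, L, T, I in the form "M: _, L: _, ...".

Collect each base-dimension exponent across the product:
  M: −2·(1) + (1) + (1) = 0
  L: −2·(2) + (1) + (2) = -1
  T: −2·(-3) + (-2) + (-2) = 2
  I: −2·(0) + (-2) + (0) = -2
So the dimensions are [L⁻¹ T² I⁻²].

M: 0, L: -1, T: 2, I: -2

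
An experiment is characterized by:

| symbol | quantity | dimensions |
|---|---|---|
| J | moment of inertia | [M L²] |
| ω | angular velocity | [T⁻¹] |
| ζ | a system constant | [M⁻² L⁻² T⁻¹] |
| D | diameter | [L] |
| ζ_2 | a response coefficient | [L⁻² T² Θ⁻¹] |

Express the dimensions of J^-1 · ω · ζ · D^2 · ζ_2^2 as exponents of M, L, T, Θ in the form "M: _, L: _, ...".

Collect each base-dimension exponent across the product:
  M: −(1) + (0) + (-2) + 2·(0) + 2·(0) = -3
  L: −(2) + (0) + (-2) + 2·(1) + 2·(-2) = -6
  T: −(0) + (-1) + (-1) + 2·(0) + 2·(2) = 2
  Θ: −(0) + (0) + (0) + 2·(0) + 2·(-1) = -2
So the dimensions are [M⁻³ L⁻⁶ T² Θ⁻²].

M: -3, L: -6, T: 2, Θ: -2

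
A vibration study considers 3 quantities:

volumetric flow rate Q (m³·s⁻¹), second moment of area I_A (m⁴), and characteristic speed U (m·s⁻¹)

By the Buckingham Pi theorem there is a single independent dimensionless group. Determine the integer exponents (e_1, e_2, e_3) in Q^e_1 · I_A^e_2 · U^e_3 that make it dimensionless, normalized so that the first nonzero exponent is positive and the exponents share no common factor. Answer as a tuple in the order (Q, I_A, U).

(2, -1, -2)

L: e_1·(3) + e_2·(4) + e_3·(1) = 0
T: e_1·(-1) + e_2·(0) + e_3·(-1) = 0
Solving this homogeneous linear system for the smallest-integer solution (first nonzero entry positive) gives (2, -1, -2).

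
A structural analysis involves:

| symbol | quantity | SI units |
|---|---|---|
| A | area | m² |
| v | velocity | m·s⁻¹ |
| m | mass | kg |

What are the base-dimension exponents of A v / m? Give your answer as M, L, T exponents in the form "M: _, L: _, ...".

Collect each base-dimension exponent across the product:
  M: (0) + (0) − (1) = -1
  L: (2) + (1) − (0) = 3
  T: (0) + (-1) − (0) = -1
So the dimensions are [M⁻¹ L³ T⁻¹].

M: -1, L: 3, T: -1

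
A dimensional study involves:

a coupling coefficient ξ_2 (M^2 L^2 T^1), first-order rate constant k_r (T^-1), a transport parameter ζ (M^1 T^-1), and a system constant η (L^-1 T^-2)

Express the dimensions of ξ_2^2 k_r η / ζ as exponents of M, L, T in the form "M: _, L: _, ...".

Collect each base-dimension exponent across the product:
  M: 2·(2) + (0) − (1) + (0) = 3
  L: 2·(2) + (0) − (0) + (-1) = 3
  T: 2·(1) + (-1) − (-1) + (-2) = 0
So the dimensions are [M³ L³].

M: 3, L: 3, T: 0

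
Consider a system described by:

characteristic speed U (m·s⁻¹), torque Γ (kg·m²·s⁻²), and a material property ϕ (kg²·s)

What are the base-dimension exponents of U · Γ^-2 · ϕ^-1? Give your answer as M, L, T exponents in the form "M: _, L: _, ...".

M: -4, L: -3, T: 2

Collect each base-dimension exponent across the product:
  M: (0) − 2·(1) − (2) = -4
  L: (1) − 2·(2) − (0) = -3
  T: (-1) − 2·(-2) − (1) = 2
So the dimensions are [M⁻⁴ L⁻³ T²].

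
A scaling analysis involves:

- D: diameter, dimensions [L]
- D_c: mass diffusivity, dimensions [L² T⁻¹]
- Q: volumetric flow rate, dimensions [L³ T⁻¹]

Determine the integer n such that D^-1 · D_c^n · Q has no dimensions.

Balance the L exponent: (2)·n from D_c, plus −(1) + (3) = 2 from the rest, must sum to zero.
2n + 2 = 0, so n = -1.

-1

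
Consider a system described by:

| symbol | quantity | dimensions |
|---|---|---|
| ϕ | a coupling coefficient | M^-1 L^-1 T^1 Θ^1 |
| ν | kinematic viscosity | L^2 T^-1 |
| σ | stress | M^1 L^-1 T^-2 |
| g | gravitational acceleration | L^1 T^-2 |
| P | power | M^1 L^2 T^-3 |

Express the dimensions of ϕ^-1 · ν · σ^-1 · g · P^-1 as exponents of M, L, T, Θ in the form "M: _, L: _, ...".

M: -1, L: 3, T: 1, Θ: -1

Collect each base-dimension exponent across the product:
  M: −(-1) + (0) − (1) + (0) − (1) = -1
  L: −(-1) + (2) − (-1) + (1) − (2) = 3
  T: −(1) + (-1) − (-2) + (-2) − (-3) = 1
  Θ: −(1) + (0) − (0) + (0) − (0) = -1
So the dimensions are [M⁻¹ L³ T Θ⁻¹].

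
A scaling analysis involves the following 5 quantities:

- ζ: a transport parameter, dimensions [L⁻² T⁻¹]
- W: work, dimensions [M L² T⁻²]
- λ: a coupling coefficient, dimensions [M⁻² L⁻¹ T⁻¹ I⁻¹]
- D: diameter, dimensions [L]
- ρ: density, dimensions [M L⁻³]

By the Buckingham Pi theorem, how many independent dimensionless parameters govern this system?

1

There are 5 variables and 4 base dimensions (M, L, T, I).
The dimension matrix has rank 4.
Independent dimensionless groups: 5 − 4 = 1.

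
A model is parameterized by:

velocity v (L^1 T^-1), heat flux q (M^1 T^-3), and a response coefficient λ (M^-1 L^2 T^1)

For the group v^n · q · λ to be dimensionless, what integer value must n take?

Balance the L exponent: (1)·n from v, plus (0) + (2) = 2 from the rest, must sum to zero.
n + 2 = 0, so n = -2.

-2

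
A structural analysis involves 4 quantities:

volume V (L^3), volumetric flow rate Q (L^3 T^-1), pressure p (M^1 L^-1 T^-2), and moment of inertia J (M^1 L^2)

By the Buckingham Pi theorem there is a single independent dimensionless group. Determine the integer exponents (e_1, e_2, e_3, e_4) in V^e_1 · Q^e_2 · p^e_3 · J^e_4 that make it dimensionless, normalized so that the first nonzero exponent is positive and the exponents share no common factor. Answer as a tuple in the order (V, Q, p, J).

M: e_1·(0) + e_2·(0) + e_3·(1) + e_4·(1) = 0
L: e_1·(3) + e_2·(3) + e_3·(-1) + e_4·(2) = 0
T: e_1·(0) + e_2·(-1) + e_3·(-2) + e_4·(0) = 0
Solving this homogeneous linear system for the smallest-integer solution (first nonzero entry positive) gives (3, -2, 1, -1).

(3, -2, 1, -1)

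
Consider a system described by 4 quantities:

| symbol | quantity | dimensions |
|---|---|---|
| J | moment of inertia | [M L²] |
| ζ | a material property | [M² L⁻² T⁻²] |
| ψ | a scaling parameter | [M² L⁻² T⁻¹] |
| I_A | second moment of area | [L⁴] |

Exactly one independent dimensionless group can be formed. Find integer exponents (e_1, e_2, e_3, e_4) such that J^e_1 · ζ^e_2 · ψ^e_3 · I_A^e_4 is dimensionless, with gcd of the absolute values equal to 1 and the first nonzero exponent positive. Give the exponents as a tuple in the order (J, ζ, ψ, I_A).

(4, 2, -4, -3)

M: e_1·(1) + e_2·(2) + e_3·(2) + e_4·(0) = 0
L: e_1·(2) + e_2·(-2) + e_3·(-2) + e_4·(4) = 0
T: e_1·(0) + e_2·(-2) + e_3·(-1) + e_4·(0) = 0
Solving this homogeneous linear system for the smallest-integer solution (first nonzero entry positive) gives (4, 2, -4, -3).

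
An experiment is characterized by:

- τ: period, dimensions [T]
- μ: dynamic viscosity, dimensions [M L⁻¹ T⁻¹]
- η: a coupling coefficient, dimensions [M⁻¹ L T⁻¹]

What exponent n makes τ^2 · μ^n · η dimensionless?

1

Balance the M exponent: (1)·n from μ, plus 2·(0) + (-1) = -1 from the rest, must sum to zero.
n − 1 = 0, so n = 1.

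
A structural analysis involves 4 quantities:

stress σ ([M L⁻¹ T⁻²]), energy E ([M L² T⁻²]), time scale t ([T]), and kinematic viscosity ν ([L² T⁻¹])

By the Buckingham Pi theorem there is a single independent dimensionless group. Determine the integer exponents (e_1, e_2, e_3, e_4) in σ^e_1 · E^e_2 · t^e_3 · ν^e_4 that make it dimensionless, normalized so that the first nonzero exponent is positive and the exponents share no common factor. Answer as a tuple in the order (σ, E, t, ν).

M: e_1·(1) + e_2·(1) + e_3·(0) + e_4·(0) = 0
L: e_1·(-1) + e_2·(2) + e_3·(0) + e_4·(2) = 0
T: e_1·(-2) + e_2·(-2) + e_3·(1) + e_4·(-1) = 0
Solving this homogeneous linear system for the smallest-integer solution (first nonzero entry positive) gives (2, -2, 3, 3).

(2, -2, 3, 3)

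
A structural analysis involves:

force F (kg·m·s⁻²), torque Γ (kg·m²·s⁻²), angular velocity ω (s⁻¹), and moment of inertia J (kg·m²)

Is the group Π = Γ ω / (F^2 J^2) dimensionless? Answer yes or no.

Sum the exponent of each base dimension across the product:
  M: −2·[F]_M + [Γ]_M + [ω]_M − 2·[J]_M = −2·(1) + (1) + (0) − 2·(1) = -3
  L: −2·[F]_L + [Γ]_L + [ω]_L − 2·[J]_L = −2·(1) + (2) + (0) − 2·(2) = -4
  T: −2·[F]_T + [Γ]_T + [ω]_T − 2·[J]_T = −2·(-2) + (-2) + (-1) − 2·(0) = 1
Net dimensions [M⁻³ L⁻⁴ T] ≠ [1] — not dimensionless.

no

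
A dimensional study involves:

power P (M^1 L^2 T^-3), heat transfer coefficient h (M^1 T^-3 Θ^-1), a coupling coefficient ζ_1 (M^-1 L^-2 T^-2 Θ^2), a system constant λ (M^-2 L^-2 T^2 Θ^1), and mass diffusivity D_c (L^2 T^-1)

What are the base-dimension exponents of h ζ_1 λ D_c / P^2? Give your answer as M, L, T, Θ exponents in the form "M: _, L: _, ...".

M: -4, L: -6, T: 2, Θ: 2

Collect each base-dimension exponent across the product:
  M: −2·(1) + (1) + (-1) + (-2) + (0) = -4
  L: −2·(2) + (0) + (-2) + (-2) + (2) = -6
  T: −2·(-3) + (-3) + (-2) + (2) + (-1) = 2
  Θ: −2·(0) + (-1) + (2) + (1) + (0) = 2
So the dimensions are [M⁻⁴ L⁻⁶ T² Θ²].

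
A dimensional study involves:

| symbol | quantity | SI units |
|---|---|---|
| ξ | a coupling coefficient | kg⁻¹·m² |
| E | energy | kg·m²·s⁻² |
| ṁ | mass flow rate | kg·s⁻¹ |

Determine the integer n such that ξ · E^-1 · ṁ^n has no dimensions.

Balance the M exponent: (1)·n from ṁ, plus (-1) − (1) = -2 from the rest, must sum to zero.
n − 2 = 0, so n = 2.

2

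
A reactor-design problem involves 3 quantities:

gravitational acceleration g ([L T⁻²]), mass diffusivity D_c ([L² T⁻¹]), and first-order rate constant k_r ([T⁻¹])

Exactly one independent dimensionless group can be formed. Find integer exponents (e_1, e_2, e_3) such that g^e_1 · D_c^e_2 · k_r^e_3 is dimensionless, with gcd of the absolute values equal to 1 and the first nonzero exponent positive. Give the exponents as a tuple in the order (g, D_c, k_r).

L: e_1·(1) + e_2·(2) + e_3·(0) = 0
T: e_1·(-2) + e_2·(-1) + e_3·(-1) = 0
Solving this homogeneous linear system for the smallest-integer solution (first nonzero entry positive) gives (2, -1, -3).

(2, -1, -3)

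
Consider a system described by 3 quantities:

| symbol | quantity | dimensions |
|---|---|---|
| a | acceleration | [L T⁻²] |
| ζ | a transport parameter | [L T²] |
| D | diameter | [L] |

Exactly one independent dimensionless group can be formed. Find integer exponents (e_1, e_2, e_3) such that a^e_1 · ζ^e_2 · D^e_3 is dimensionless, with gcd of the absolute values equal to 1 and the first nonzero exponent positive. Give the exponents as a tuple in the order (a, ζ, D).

L: e_1·(1) + e_2·(1) + e_3·(1) = 0
T: e_1·(-2) + e_2·(2) + e_3·(0) = 0
Solving this homogeneous linear system for the smallest-integer solution (first nonzero entry positive) gives (1, 1, -2).

(1, 1, -2)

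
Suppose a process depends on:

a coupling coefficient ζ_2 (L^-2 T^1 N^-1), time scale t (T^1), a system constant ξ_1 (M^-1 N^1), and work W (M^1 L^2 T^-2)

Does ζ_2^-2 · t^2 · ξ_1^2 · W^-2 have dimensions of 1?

Sum the exponent of each base dimension across the product:
  M: −2·[ζ_2]_M + 2·[t]_M + 2·[ξ_1]_M − 2·[W]_M = −2·(0) + 2·(0) + 2·(-1) − 2·(1) = -4
  L: −2·[ζ_2]_L + 2·[t]_L + 2·[ξ_1]_L − 2·[W]_L = −2·(-2) + 2·(0) + 2·(0) − 2·(2) = 0
  T: −2·[ζ_2]_T + 2·[t]_T + 2·[ξ_1]_T − 2·[W]_T = −2·(1) + 2·(1) + 2·(0) − 2·(-2) = 4
  N: −2·[ζ_2]_N + 2·[t]_N + 2·[ξ_1]_N − 2·[W]_N = −2·(-1) + 2·(0) + 2·(1) − 2·(0) = 4
Net dimensions [M⁻⁴ T⁴ N⁴] ≠ [1] — not dimensionless.

no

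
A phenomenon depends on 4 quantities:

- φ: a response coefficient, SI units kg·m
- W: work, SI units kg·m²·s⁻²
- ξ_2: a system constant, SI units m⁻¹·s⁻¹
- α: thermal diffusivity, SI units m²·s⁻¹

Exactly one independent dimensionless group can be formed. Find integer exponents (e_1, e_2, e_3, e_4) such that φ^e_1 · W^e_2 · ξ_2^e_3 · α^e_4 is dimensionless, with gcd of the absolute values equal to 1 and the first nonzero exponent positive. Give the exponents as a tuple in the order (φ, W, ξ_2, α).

(1, -1, 1, 1)

M: e_1·(1) + e_2·(1) + e_3·(0) + e_4·(0) = 0
L: e_1·(1) + e_2·(2) + e_3·(-1) + e_4·(2) = 0
T: e_1·(0) + e_2·(-2) + e_3·(-1) + e_4·(-1) = 0
Solving this homogeneous linear system for the smallest-integer solution (first nonzero entry positive) gives (1, -1, 1, 1).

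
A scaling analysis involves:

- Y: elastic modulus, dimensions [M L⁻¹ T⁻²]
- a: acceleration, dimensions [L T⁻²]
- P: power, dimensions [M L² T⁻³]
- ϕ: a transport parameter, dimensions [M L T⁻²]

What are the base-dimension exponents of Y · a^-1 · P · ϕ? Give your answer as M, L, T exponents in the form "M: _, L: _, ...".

Collect each base-dimension exponent across the product:
  M: (1) − (0) + (1) + (1) = 3
  L: (-1) − (1) + (2) + (1) = 1
  T: (-2) − (-2) + (-3) + (-2) = -5
So the dimensions are [M³ L T⁻⁵].

M: 3, L: 1, T: -5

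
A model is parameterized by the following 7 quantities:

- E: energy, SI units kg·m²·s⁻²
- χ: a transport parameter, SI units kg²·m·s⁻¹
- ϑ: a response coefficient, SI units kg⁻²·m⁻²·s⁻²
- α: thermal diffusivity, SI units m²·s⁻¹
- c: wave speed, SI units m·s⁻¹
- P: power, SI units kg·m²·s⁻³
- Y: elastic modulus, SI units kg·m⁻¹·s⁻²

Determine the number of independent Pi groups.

4

There are 7 variables and 3 base dimensions (M, L, T).
The dimension matrix has rank 3.
Independent dimensionless groups: 7 − 3 = 4.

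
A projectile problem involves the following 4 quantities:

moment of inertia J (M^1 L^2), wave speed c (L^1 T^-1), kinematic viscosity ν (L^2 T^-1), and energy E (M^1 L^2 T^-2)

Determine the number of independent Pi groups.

1

There are 4 variables and 3 base dimensions (M, L, T).
The dimension matrix has rank 3.
Independent dimensionless groups: 4 − 3 = 1.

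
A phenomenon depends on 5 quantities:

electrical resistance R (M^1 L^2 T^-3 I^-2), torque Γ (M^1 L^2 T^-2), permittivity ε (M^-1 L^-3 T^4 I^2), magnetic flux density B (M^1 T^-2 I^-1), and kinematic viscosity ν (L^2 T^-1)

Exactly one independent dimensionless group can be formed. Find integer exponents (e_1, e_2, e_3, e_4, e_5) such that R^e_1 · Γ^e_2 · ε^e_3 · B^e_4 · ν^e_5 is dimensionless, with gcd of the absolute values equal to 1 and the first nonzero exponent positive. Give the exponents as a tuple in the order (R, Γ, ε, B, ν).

M: e_1·(1) + e_2·(1) + e_3·(-1) + e_4·(1) + e_5·(0) = 0
L: e_1·(2) + e_2·(2) + e_3·(-3) + e_4·(0) + e_5·(2) = 0
T: e_1·(-3) + e_2·(-2) + e_3·(4) + e_4·(-2) + e_5·(-1) = 0
I: e_1·(-2) + e_2·(0) + e_3·(2) + e_4·(-1) + e_5·(0) = 0
Solving this homogeneous linear system for the smallest-integer solution (first nonzero entry positive) gives (1, -1, 2, 2, 3).

(1, -1, 2, 2, 3)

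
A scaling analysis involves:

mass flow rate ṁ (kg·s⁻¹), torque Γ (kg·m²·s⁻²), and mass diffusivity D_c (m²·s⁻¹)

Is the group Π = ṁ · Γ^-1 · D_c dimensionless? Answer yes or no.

yes

Sum the exponent of each base dimension across the product:
  M: [ṁ]_M − [Γ]_M + [D_c]_M = (1) − (1) + (0) = 0
  L: [ṁ]_L − [Γ]_L + [D_c]_L = (0) − (2) + (2) = 0
  T: [ṁ]_T − [Γ]_T + [D_c]_T = (-1) − (-2) + (-1) = 0
  N: [ṁ]_N − [Γ]_N + [D_c]_N = (0) − (0) + (0) = 0
All base exponents vanish — dimensionless.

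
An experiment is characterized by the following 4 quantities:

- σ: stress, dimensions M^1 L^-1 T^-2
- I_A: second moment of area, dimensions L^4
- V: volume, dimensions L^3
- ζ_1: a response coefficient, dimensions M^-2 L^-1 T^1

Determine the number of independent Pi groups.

1

There are 4 variables and 3 base dimensions (M, L, T).
The dimension matrix has rank 3.
Independent dimensionless groups: 4 − 3 = 1.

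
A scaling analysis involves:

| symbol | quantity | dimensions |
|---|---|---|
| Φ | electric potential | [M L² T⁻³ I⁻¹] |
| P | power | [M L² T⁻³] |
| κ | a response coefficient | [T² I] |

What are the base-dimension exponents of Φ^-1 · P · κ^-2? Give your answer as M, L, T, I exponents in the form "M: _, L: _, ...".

Collect each base-dimension exponent across the product:
  M: −(1) + (1) − 2·(0) = 0
  L: −(2) + (2) − 2·(0) = 0
  T: −(-3) + (-3) − 2·(2) = -4
  I: −(-1) + (0) − 2·(1) = -1
So the dimensions are [T⁻⁴ I⁻¹].

M: 0, L: 0, T: -4, I: -1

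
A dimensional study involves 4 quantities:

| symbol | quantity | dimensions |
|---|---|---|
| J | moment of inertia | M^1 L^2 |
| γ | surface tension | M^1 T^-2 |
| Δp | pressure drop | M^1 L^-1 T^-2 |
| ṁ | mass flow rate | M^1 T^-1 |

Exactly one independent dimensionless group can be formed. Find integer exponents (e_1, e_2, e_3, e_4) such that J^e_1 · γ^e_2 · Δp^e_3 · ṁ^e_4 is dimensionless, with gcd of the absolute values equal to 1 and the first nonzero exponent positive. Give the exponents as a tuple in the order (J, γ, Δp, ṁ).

M: e_1·(1) + e_2·(1) + e_3·(1) + e_4·(1) = 0
L: e_1·(2) + e_2·(0) + e_3·(-1) + e_4·(0) = 0
T: e_1·(0) + e_2·(-2) + e_3·(-2) + e_4·(-1) = 0
Solving this homogeneous linear system for the smallest-integer solution (first nonzero entry positive) gives (1, -1, 2, -2).

(1, -1, 2, -2)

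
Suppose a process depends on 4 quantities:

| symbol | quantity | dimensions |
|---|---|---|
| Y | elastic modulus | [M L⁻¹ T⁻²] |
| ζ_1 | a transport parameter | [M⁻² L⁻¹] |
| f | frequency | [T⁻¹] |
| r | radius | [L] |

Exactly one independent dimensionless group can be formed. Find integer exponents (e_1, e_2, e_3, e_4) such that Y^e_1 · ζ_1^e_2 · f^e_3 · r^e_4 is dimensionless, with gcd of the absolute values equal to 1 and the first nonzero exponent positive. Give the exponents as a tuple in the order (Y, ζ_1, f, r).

(2, 1, -4, 3)

M: e_1·(1) + e_2·(-2) + e_3·(0) + e_4·(0) = 0
L: e_1·(-1) + e_2·(-1) + e_3·(0) + e_4·(1) = 0
T: e_1·(-2) + e_2·(0) + e_3·(-1) + e_4·(0) = 0
Solving this homogeneous linear system for the smallest-integer solution (first nonzero entry positive) gives (2, 1, -4, 3).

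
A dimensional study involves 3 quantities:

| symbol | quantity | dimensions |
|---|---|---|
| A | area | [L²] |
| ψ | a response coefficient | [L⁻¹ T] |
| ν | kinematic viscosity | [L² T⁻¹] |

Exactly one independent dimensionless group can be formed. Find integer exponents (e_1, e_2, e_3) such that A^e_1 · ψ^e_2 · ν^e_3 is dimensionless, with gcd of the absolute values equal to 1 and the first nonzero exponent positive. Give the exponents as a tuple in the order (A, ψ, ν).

L: e_1·(2) + e_2·(-1) + e_3·(2) = 0
T: e_1·(0) + e_2·(1) + e_3·(-1) = 0
Solving this homogeneous linear system for the smallest-integer solution (first nonzero entry positive) gives (1, -2, -2).

(1, -2, -2)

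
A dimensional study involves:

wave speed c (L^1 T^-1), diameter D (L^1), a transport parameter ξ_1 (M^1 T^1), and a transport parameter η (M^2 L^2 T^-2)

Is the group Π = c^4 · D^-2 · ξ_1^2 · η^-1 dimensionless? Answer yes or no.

Sum the exponent of each base dimension across the product:
  M: 4·[c]_M − 2·[D]_M + 2·[ξ_1]_M − [η]_M = 4·(0) − 2·(0) + 2·(1) − (2) = 0
  L: 4·[c]_L − 2·[D]_L + 2·[ξ_1]_L − [η]_L = 4·(1) − 2·(1) + 2·(0) − (2) = 0
  T: 4·[c]_T − 2·[D]_T + 2·[ξ_1]_T − [η]_T = 4·(-1) − 2·(0) + 2·(1) − (-2) = 0
All base exponents vanish — dimensionless.

yes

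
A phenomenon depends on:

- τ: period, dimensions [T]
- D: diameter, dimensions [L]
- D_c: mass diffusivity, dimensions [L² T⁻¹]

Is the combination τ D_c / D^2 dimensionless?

Sum the exponent of each base dimension across the product:
  L: [τ]_L − 2·[D]_L + [D_c]_L = (0) − 2·(1) + (2) = 0
  T: [τ]_T − 2·[D]_T + [D_c]_T = (1) − 2·(0) + (-1) = 0
All base exponents vanish — dimensionless.

yes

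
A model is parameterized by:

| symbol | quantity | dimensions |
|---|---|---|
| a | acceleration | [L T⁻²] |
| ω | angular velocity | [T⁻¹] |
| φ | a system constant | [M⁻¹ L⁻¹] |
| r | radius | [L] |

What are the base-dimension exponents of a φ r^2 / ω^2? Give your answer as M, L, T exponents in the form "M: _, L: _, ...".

Collect each base-dimension exponent across the product:
  M: (0) − 2·(0) + (-1) + 2·(0) = -1
  L: (1) − 2·(0) + (-1) + 2·(1) = 2
  T: (-2) − 2·(-1) + (0) + 2·(0) = 0
So the dimensions are [M⁻¹ L²].

M: -1, L: 2, T: 0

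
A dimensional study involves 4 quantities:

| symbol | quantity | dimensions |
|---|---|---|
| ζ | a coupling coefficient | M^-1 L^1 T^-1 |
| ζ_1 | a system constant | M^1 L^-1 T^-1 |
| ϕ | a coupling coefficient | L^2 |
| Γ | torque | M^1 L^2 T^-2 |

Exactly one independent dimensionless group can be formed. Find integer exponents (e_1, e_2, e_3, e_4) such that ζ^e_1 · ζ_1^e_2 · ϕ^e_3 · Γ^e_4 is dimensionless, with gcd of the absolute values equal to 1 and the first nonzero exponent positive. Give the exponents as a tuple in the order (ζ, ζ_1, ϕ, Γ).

M: e_1·(-1) + e_2·(1) + e_3·(0) + e_4·(1) = 0
L: e_1·(1) + e_2·(-1) + e_3·(2) + e_4·(2) = 0
T: e_1·(-1) + e_2·(-1) + e_3·(0) + e_4·(-2) = 0
Solving this homogeneous linear system for the smallest-integer solution (first nonzero entry positive) gives (1, 3, 3, -2).

(1, 3, 3, -2)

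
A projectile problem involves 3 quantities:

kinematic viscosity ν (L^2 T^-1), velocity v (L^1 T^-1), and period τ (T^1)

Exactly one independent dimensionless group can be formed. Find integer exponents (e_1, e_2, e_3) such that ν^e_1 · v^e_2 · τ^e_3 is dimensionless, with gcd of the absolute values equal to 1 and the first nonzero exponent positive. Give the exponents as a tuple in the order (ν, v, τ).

L: e_1·(2) + e_2·(1) + e_3·(0) = 0
T: e_1·(-1) + e_2·(-1) + e_3·(1) = 0
Solving this homogeneous linear system for the smallest-integer solution (first nonzero entry positive) gives (1, -2, -1).

(1, -2, -1)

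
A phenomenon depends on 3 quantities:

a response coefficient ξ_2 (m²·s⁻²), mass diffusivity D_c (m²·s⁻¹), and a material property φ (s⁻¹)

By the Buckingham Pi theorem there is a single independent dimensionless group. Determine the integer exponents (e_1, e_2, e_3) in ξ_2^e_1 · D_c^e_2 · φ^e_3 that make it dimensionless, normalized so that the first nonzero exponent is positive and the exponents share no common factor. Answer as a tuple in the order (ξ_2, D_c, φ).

L: e_1·(2) + e_2·(2) + e_3·(0) = 0
T: e_1·(-2) + e_2·(-1) + e_3·(-1) = 0
Solving this homogeneous linear system for the smallest-integer solution (first nonzero entry positive) gives (1, -1, -1).

(1, -1, -1)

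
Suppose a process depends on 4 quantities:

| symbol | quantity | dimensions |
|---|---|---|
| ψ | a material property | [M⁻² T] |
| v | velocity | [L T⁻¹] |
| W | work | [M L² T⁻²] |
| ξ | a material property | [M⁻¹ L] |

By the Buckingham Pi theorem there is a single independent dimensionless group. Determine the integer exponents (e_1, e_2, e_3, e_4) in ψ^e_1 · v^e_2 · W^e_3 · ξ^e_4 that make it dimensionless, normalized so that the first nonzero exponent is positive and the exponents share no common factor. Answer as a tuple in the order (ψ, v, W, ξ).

(1, -1, 1, -1)

M: e_1·(-2) + e_2·(0) + e_3·(1) + e_4·(-1) = 0
L: e_1·(0) + e_2·(1) + e_3·(2) + e_4·(1) = 0
T: e_1·(1) + e_2·(-1) + e_3·(-2) + e_4·(0) = 0
Solving this homogeneous linear system for the smallest-integer solution (first nonzero entry positive) gives (1, -1, 1, -1).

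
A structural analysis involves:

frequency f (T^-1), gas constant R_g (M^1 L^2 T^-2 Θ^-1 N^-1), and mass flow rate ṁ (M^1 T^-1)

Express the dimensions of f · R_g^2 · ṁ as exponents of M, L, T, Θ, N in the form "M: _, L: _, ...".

Collect each base-dimension exponent across the product:
  M: (0) + 2·(1) + (1) = 3
  L: (0) + 2·(2) + (0) = 4
  T: (-1) + 2·(-2) + (-1) = -6
  Θ: (0) + 2·(-1) + (0) = -2
  N: (0) + 2·(-1) + (0) = -2
So the dimensions are [M³ L⁴ T⁻⁶ Θ⁻² N⁻²].

M: 3, L: 4, T: -6, Θ: -2, N: -2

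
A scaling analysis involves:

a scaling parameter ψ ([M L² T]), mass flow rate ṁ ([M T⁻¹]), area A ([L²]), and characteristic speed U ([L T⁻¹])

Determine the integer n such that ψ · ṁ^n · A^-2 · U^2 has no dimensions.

Balance the M exponent: (1)·n from ṁ, plus (1) − 2·(0) + 2·(0) = 1 from the rest, must sum to zero.
n + 1 = 0, so n = -1.

-1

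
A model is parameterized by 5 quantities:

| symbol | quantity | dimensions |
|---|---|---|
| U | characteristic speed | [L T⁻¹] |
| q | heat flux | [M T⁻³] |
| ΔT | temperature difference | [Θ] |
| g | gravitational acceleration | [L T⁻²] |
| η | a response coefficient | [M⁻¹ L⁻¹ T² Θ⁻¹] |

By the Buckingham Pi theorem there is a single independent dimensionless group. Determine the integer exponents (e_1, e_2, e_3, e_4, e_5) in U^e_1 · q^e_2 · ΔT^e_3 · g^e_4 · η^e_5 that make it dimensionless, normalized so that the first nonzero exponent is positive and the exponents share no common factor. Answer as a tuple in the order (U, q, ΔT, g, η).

(3, 1, 1, -2, 1)

M: e_1·(0) + e_2·(1) + e_3·(0) + e_4·(0) + e_5·(-1) = 0
L: e_1·(1) + e_2·(0) + e_3·(0) + e_4·(1) + e_5·(-1) = 0
T: e_1·(-1) + e_2·(-3) + e_3·(0) + e_4·(-2) + e_5·(2) = 0
Θ: e_1·(0) + e_2·(0) + e_3·(1) + e_4·(0) + e_5·(-1) = 0
Solving this homogeneous linear system for the smallest-integer solution (first nonzero entry positive) gives (3, 1, 1, -2, 1).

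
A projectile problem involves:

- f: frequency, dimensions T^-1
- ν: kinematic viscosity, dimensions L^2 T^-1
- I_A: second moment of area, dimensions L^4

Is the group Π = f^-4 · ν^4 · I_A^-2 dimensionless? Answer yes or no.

Sum the exponent of each base dimension across the product:
  M: −4·[f]_M + 4·[ν]_M − 2·[I_A]_M = −4·(0) + 4·(0) − 2·(0) = 0
  L: −4·[f]_L + 4·[ν]_L − 2·[I_A]_L = −4·(0) + 4·(2) − 2·(4) = 0
  T: −4·[f]_T + 4·[ν]_T − 2·[I_A]_T = −4·(-1) + 4·(-1) − 2·(0) = 0
All base exponents vanish — dimensionless.

yes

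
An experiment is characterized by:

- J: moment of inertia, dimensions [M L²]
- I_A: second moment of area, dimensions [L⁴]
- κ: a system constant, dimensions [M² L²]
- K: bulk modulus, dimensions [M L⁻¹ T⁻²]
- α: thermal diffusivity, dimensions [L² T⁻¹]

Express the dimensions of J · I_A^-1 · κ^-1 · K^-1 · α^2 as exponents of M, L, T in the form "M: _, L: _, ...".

M: -2, L: 1, T: 0

Collect each base-dimension exponent across the product:
  M: (1) − (0) − (2) − (1) + 2·(0) = -2
  L: (2) − (4) − (2) − (-1) + 2·(2) = 1
  T: (0) − (0) − (0) − (-2) + 2·(-1) = 0
So the dimensions are [M⁻² L].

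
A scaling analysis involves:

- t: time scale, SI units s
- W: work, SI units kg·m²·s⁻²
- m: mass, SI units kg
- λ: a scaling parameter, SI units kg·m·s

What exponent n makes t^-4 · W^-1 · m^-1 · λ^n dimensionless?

Balance the M exponent: (1)·n from λ, plus −4·(0) − (1) − (1) = -2 from the rest, must sum to zero.
n − 2 = 0, so n = 2.

2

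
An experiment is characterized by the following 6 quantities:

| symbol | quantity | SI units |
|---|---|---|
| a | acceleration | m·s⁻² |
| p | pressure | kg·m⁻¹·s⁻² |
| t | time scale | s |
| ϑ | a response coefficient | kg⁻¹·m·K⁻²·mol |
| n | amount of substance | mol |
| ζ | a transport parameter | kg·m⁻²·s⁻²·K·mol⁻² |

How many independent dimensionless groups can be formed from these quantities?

1

There are 6 variables and 5 base dimensions (M, L, T, Θ, N).
The dimension matrix has rank 5.
Independent dimensionless groups: 6 − 5 = 1.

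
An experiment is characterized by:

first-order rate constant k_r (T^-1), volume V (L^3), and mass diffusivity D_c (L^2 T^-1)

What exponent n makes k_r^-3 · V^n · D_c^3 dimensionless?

Balance the L exponent: (3)·n from V, plus −3·(0) + 3·(2) = 6 from the rest, must sum to zero.
3n + 6 = 0, so n = -2.

-2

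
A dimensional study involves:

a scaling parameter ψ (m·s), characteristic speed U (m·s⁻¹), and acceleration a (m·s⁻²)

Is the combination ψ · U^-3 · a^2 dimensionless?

Sum the exponent of each base dimension across the product:
  L: [ψ]_L − 3·[U]_L + 2·[a]_L = (1) − 3·(1) + 2·(1) = 0
  T: [ψ]_T − 3·[U]_T + 2·[a]_T = (1) − 3·(-1) + 2·(-2) = 0
All base exponents vanish — dimensionless.

yes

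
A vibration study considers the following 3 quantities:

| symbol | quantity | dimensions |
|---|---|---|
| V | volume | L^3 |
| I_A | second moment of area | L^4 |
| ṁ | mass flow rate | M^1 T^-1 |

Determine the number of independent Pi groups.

1

There are 3 variables and 3 base dimensions (M, L, T).
The dimension matrix has rank 2 (less than 3: the dimension vectors are linearly dependent).
Independent dimensionless groups: 3 − 2 = 1.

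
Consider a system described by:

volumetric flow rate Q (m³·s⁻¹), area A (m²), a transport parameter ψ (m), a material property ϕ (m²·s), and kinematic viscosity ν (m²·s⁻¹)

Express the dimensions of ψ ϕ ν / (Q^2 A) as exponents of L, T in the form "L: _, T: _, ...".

Collect each base-dimension exponent across the product:
  L: −2·(3) − (2) + (1) + (2) + (2) = -3
  T: −2·(-1) − (0) + (0) + (1) + (-1) = 2
So the dimensions are [L⁻³ T²].

L: -3, T: 2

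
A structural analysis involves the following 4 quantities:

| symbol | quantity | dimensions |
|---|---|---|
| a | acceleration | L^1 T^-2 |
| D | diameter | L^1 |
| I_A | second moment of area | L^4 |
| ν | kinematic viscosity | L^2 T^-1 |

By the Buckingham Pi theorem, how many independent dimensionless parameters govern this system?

There are 4 variables and 2 base dimensions (L, T).
The dimension matrix has rank 2.
Independent dimensionless groups: 4 − 2 = 2.

2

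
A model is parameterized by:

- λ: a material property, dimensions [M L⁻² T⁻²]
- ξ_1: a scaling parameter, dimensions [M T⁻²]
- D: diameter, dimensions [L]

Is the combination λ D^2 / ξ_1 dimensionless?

yes

Sum the exponent of each base dimension across the product:
  M: [λ]_M − [ξ_1]_M + 2·[D]_M = (1) − (1) + 2·(0) = 0
  L: [λ]_L − [ξ_1]_L + 2·[D]_L = (-2) − (0) + 2·(1) = 0
  T: [λ]_T − [ξ_1]_T + 2·[D]_T = (-2) − (-2) + 2·(0) = 0
All base exponents vanish — dimensionless.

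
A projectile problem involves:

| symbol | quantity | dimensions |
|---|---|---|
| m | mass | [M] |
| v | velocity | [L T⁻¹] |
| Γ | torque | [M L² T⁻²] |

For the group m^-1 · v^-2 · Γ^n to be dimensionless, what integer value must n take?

1

Balance the M exponent: (1)·n from Γ, plus −(1) − 2·(0) = -1 from the rest, must sum to zero.
n − 1 = 0, so n = 1.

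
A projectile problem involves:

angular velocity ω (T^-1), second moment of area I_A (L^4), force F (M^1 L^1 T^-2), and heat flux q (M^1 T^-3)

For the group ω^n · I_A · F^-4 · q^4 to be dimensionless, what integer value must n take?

Balance the T exponent: (-1)·n from ω, plus (0) − 4·(-2) + 4·(-3) = -4 from the rest, must sum to zero.
−n − 4 = 0, so n = -4.

-4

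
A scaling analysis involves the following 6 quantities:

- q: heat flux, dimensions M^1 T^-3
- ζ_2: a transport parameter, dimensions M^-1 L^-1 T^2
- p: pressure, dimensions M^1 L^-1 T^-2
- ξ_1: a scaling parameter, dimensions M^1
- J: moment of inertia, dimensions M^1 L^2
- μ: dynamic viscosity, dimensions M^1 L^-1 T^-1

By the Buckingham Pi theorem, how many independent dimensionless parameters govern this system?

3

There are 6 variables and 3 base dimensions (M, L, T).
The dimension matrix has rank 3.
Independent dimensionless groups: 6 − 3 = 3.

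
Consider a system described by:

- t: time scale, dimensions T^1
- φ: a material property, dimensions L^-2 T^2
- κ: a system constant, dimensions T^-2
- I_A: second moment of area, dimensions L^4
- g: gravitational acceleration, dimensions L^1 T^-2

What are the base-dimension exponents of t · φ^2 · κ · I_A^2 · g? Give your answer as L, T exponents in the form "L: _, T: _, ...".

L: 5, T: 1

Collect each base-dimension exponent across the product:
  L: (0) + 2·(-2) + (0) + 2·(4) + (1) = 5
  T: (1) + 2·(2) + (-2) + 2·(0) + (-2) = 1
So the dimensions are [L⁵ T].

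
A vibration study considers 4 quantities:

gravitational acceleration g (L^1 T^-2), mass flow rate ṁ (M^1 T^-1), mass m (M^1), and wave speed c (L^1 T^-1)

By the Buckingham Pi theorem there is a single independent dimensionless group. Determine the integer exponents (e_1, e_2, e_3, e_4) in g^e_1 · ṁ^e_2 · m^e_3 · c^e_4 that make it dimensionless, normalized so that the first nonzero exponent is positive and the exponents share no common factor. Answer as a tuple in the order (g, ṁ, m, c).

(1, -1, 1, -1)

M: e_1·(0) + e_2·(1) + e_3·(1) + e_4·(0) = 0
L: e_1·(1) + e_2·(0) + e_3·(0) + e_4·(1) = 0
T: e_1·(-2) + e_2·(-1) + e_3·(0) + e_4·(-1) = 0
Solving this homogeneous linear system for the smallest-integer solution (first nonzero entry positive) gives (1, -1, 1, -1).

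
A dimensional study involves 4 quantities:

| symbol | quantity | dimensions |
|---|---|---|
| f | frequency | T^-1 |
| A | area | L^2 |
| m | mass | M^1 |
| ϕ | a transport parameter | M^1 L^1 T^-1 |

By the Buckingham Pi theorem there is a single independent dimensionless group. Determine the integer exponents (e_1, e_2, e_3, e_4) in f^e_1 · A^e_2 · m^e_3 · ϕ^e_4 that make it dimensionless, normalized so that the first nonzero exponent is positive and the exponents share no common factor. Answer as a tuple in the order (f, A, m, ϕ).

M: e_1·(0) + e_2·(0) + e_3·(1) + e_4·(1) = 0
L: e_1·(0) + e_2·(2) + e_3·(0) + e_4·(1) = 0
T: e_1·(-1) + e_2·(0) + e_3·(0) + e_4·(-1) = 0
Solving this homogeneous linear system for the smallest-integer solution (first nonzero entry positive) gives (2, 1, 2, -2).

(2, 1, 2, -2)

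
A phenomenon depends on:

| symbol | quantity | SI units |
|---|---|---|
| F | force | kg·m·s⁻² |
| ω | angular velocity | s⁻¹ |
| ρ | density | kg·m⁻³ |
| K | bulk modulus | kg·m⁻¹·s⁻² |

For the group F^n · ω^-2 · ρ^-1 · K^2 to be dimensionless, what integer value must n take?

Balance the M exponent: (1)·n from F, plus −2·(0) − (1) + 2·(1) = 1 from the rest, must sum to zero.
n + 1 = 0, so n = -1.

-1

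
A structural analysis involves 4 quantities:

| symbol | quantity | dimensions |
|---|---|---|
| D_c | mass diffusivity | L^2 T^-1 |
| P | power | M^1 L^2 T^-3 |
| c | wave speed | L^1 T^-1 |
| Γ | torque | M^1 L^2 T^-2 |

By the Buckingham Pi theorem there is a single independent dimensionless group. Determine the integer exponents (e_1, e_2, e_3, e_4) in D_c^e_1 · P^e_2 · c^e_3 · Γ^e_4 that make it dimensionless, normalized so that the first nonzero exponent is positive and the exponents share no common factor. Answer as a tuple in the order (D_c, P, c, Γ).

(1, 1, -2, -1)

M: e_1·(0) + e_2·(1) + e_3·(0) + e_4·(1) = 0
L: e_1·(2) + e_2·(2) + e_3·(1) + e_4·(2) = 0
T: e_1·(-1) + e_2·(-3) + e_3·(-1) + e_4·(-2) = 0
Solving this homogeneous linear system for the smallest-integer solution (first nonzero entry positive) gives (1, 1, -2, -1).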